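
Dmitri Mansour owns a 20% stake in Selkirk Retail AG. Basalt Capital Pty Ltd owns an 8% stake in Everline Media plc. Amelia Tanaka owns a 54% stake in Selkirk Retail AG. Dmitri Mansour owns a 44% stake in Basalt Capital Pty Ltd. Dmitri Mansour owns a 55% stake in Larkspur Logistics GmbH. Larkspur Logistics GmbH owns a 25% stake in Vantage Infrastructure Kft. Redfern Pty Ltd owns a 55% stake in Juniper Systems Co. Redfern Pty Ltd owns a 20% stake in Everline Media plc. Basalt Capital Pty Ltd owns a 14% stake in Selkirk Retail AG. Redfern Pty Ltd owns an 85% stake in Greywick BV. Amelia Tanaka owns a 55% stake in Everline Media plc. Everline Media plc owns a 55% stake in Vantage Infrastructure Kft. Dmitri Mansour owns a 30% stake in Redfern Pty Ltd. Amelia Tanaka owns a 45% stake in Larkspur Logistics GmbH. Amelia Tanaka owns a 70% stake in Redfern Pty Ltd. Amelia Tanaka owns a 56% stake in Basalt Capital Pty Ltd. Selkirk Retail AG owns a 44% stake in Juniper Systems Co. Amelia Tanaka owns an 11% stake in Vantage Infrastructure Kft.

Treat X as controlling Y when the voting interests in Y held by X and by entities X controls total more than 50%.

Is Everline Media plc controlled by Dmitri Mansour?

No

Dmitri holds 55% of Larkspur, so Dmitri controls Larkspur.
Neither Dmitri nor any entity Dmitri controls holds any voting interest in Everline.
So Dmitri does not control Everline.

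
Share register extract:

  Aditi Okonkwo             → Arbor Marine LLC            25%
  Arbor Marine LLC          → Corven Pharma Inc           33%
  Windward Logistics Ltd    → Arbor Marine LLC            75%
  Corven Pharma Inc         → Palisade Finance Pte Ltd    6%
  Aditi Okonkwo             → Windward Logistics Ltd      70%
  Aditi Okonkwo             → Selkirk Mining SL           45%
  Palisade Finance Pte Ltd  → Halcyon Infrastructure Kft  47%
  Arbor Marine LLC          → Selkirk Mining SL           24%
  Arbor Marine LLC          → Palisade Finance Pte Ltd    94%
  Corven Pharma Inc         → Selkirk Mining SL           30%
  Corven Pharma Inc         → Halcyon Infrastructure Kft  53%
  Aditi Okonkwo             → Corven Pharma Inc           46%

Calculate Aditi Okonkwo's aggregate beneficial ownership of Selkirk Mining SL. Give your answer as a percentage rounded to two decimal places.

Aditi reaches Selkirk along 6 paths.
Via Arbor: 25% × 24% = 6%.
Via Windward → Arbor: 70% × 75% × 24% = 12.6%.
Direct stake: 45% = 45%.
Via Arbor → Corven: 25% × 33% × 30% = 2.475%.
Via Windward → Arbor → Corven: 70% × 75% × 33% × 30% = 5.1975%.
Via Corven: 46% × 30% = 13.8%.
Total: 6% + 12.6% + 45% + 2.475% + 5.1975% + 13.8% = 85.0725%.
Rounded: 85.07%.

85.07%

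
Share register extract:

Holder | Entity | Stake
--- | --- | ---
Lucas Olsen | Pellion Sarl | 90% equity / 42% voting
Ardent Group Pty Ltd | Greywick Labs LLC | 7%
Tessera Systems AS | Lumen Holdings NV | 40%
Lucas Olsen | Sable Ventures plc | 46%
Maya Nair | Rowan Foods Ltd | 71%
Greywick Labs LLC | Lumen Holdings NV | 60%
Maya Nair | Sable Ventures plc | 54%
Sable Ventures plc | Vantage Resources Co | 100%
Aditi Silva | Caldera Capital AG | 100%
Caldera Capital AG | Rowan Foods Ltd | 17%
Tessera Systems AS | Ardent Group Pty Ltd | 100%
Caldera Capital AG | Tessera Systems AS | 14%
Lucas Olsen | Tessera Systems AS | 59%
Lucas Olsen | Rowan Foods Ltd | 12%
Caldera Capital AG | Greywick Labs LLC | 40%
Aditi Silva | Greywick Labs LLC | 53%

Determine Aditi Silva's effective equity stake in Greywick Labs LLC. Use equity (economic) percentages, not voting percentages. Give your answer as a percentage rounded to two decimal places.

93.98%

Aditi reaches Greywick along 3 paths.
Via Caldera: 100% × 40% = 40%.
Direct stake: 53% = 53%.
Via Caldera → Tessera → Ardent: 100% × 14% × 100% × 7% = 0.98%.
Total: 40% + 53% + 0.98% = 93.98%.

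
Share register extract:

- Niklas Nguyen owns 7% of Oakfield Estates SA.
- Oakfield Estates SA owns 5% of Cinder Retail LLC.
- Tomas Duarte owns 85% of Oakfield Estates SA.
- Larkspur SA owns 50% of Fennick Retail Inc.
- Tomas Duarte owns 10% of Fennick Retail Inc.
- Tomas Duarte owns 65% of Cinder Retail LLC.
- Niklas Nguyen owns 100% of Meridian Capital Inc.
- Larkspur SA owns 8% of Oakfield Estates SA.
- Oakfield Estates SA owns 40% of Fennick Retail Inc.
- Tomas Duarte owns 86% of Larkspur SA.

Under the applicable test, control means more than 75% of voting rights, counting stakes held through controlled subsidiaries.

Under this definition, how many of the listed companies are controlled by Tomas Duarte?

Tomas holds 86% of Larkspur, so Tomas controls Larkspur.
Larkspur and Tomas together hold 8% + 85% = 93% of Oakfield, so Tomas controls Oakfield.
Oakfield and Larkspur and Tomas together hold 40% + 50% + 10% = 100% of Fennick, so Tomas controls Fennick.
No other company's threshold is met.
Tomas controls 3 companies.

3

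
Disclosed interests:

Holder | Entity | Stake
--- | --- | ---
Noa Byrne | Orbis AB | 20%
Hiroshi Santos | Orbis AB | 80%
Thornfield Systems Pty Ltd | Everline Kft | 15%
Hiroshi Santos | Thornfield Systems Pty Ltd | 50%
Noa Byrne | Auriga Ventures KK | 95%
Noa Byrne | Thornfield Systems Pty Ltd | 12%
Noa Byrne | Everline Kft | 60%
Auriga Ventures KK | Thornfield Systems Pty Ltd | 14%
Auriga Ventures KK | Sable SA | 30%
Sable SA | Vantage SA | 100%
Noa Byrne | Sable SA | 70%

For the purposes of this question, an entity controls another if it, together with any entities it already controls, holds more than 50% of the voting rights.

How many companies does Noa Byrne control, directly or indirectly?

4

Noa holds 95% of Auriga, so Noa controls Auriga.
Noa and Auriga together hold 70% + 30% = 100% of Sable, so Noa controls Sable.
Noa holds 60% of Everline, so Noa controls Everline.
Sable holds 100% of Vantage, so Noa controls Vantage.
No other company's threshold is met.
Noa controls 4 companies.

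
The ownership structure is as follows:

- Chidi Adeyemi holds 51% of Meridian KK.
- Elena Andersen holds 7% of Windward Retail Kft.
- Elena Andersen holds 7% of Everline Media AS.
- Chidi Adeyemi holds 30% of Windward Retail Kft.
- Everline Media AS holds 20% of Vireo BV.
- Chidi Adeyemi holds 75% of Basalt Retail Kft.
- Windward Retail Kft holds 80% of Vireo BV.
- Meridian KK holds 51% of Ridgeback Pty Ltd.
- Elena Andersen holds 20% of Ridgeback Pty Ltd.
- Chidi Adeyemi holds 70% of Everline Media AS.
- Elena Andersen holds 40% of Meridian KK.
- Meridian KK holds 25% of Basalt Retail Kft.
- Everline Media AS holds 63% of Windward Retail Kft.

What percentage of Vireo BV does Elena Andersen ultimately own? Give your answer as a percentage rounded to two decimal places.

10.53%

Elena reaches Vireo along 3 paths.
Via Everline: 7% × 20% = 1.4%.
Via Everline → Windward: 7% × 63% × 80% = 3.528%.
Via Windward: 7% × 80% = 5.6%.
Total: 1.4% + 3.528% + 5.6% = 10.528%.
Rounded: 10.53%.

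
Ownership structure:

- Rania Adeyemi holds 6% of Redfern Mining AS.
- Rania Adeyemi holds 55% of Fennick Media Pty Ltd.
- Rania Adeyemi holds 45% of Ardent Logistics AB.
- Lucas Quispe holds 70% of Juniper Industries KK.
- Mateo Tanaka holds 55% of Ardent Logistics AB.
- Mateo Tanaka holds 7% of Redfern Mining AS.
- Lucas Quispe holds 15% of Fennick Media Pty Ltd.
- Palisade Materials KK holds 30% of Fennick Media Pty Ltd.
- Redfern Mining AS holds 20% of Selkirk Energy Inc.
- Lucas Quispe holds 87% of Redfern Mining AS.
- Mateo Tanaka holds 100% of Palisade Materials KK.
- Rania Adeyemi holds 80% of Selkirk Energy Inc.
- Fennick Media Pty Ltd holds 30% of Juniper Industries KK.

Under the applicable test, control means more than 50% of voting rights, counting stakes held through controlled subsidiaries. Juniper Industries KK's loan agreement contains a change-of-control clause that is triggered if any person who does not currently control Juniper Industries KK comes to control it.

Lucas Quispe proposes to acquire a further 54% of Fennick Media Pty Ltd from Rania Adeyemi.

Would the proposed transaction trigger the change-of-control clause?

The purchase adds only to Lucas's holdings (Rania's stake shrinks), so Lucas is the only person who could newly come to control Juniper.
Lucas holds 70% of Juniper, so Lucas controls Juniper.
So Lucas already controls Juniper before the transaction.
After the purchase, Lucas's direct stake in Fennick rises to 15% + 54% = 69%, and Rania's stake falls to 1%.
Lucas controlled Juniper already, so this is not a new person acquiring control; every other person's position is unchanged or reduced.
No new person acquires control, so the clause is not triggered.

No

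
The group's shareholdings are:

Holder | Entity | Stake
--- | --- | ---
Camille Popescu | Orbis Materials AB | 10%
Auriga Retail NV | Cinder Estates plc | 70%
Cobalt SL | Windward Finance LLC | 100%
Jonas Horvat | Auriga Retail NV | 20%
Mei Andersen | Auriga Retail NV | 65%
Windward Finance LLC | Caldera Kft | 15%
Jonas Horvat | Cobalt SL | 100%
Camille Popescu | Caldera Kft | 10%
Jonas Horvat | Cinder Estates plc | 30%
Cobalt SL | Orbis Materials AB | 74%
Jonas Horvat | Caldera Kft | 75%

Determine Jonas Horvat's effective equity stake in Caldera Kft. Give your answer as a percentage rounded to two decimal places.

Jonas reaches Caldera along 2 paths.
Via Cobalt → Windward: 100% × 100% × 15% = 15%.
Direct stake: 75% = 75%.
Total: 15% + 75% = 90%.
Rounded: 90.00%.

90.00%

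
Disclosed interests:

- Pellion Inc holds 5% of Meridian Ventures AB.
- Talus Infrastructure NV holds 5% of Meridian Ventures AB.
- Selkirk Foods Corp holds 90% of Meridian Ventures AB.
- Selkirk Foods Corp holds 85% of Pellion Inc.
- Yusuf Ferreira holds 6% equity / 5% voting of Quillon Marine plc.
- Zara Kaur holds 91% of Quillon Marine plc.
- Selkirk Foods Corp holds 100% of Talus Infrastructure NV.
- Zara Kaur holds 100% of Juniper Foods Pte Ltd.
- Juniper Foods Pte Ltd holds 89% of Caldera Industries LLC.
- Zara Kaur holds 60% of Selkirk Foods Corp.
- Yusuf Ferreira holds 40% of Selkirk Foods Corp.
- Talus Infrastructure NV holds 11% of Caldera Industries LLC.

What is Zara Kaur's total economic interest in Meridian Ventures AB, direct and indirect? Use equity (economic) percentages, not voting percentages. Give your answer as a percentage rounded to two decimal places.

59.55%

Zara reaches Meridian along 3 paths.
Via Selkirk: 60% × 90% = 54%.
Via Selkirk → Pellion: 60% × 85% × 5% = 2.55%.
Via Selkirk → Talus: 60% × 100% × 5% = 3%.
Total: 54% + 2.55% + 3% = 59.55%.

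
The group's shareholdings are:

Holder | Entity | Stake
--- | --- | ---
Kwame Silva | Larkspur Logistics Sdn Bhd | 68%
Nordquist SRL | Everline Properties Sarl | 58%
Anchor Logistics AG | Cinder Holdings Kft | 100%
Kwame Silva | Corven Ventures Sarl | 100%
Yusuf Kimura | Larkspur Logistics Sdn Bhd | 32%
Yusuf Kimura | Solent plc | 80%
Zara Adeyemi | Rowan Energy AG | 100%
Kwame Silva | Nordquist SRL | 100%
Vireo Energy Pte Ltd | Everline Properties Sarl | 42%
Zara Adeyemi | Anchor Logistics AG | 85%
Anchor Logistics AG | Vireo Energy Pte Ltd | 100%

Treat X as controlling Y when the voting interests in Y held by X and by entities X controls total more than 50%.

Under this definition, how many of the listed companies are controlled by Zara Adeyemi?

Zara holds 85% of Anchor, so Zara controls Anchor.
Zara holds 100% of Rowan, so Zara controls Rowan.
Anchor holds 100% of Cinder, so Zara controls Cinder.
Anchor holds 100% of Vireo, so Zara controls Vireo.
No other company's threshold is met.
Zara controls 4 companies.

4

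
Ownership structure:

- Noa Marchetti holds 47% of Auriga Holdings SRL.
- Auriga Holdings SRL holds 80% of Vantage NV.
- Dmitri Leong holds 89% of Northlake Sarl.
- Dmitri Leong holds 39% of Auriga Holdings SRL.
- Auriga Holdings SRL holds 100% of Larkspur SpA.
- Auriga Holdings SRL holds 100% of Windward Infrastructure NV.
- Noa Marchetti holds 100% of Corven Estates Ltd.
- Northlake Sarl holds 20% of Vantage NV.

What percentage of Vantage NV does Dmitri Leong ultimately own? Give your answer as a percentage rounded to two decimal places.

Dmitri reaches Vantage along 2 paths.
Via Northlake: 89% × 20% = 17.8%.
Via Auriga: 39% × 80% = 31.2%.
Total: 17.8% + 31.2% = 49%.
Rounded: 49.00%.

49.00%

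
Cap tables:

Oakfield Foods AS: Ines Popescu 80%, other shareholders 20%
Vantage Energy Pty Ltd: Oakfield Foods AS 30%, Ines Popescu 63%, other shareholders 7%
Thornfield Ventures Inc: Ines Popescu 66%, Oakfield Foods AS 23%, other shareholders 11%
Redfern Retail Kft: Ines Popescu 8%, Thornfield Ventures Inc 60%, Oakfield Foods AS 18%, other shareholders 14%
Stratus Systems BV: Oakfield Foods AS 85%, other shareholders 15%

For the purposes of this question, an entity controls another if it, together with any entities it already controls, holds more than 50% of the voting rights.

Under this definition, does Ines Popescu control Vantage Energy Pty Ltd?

Ines holds 80% of Oakfield, so Ines controls Oakfield.
Oakfield and Ines together hold 30% + 63% = 93% of Vantage, so Ines controls Vantage.

Yes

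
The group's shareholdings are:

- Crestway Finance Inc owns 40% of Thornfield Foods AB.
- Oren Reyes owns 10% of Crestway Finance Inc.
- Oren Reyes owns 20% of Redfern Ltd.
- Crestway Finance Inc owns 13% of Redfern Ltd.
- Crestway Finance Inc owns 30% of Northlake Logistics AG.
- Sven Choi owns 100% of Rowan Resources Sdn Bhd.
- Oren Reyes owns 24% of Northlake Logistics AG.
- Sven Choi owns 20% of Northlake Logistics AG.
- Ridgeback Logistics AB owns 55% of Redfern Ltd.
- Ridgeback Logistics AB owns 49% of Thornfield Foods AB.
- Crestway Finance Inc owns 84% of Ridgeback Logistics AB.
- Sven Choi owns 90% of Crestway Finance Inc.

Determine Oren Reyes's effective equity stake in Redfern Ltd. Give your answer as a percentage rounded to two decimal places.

25.92%

Oren reaches Redfern along 3 paths.
Direct stake: 20% = 20%.
Via Crestway → Ridgeback: 10% × 84% × 55% = 4.62%.
Via Crestway: 10% × 13% = 1.3%.
Total: 20% + 4.62% + 1.3% = 25.92%.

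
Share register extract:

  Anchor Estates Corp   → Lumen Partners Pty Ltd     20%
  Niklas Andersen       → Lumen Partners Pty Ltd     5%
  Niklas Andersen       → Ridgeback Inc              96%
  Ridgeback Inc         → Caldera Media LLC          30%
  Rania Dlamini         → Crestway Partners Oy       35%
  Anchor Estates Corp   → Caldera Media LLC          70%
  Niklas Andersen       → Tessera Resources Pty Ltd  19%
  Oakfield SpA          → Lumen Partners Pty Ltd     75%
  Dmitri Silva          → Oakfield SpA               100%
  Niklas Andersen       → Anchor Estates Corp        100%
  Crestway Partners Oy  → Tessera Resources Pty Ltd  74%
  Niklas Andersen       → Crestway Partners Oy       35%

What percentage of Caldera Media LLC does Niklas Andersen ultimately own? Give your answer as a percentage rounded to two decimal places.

Niklas reaches Caldera along 2 paths.
Via Anchor: 100% × 70% = 70%.
Via Ridgeback: 96% × 30% = 28.8%.
Total: 70% + 28.8% = 98.8%.
Rounded: 98.80%.

98.80%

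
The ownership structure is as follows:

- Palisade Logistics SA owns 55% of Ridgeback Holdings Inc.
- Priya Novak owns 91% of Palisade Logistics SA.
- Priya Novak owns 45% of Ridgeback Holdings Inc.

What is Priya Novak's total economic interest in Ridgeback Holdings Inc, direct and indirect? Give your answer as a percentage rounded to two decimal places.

95.05%

Priya reaches Ridgeback along 2 paths.
Via Palisade: 91% × 55% = 50.05%.
Direct stake: 45% = 45%.
Total: 50.05% + 45% = 95.05%.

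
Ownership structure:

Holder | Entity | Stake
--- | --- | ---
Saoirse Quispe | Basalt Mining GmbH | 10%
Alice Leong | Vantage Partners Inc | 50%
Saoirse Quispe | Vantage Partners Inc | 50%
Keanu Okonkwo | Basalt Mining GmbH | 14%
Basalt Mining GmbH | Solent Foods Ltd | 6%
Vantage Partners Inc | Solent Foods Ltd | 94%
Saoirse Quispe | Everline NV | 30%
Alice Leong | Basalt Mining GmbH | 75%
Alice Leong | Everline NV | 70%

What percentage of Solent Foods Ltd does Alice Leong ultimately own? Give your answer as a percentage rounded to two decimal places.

Alice reaches Solent along 2 paths.
Via Basalt: 75% × 6% = 4.5%.
Via Vantage: 50% × 94% = 47%.
Total: 4.5% + 47% = 51.5%.
Rounded: 51.50%.

51.50%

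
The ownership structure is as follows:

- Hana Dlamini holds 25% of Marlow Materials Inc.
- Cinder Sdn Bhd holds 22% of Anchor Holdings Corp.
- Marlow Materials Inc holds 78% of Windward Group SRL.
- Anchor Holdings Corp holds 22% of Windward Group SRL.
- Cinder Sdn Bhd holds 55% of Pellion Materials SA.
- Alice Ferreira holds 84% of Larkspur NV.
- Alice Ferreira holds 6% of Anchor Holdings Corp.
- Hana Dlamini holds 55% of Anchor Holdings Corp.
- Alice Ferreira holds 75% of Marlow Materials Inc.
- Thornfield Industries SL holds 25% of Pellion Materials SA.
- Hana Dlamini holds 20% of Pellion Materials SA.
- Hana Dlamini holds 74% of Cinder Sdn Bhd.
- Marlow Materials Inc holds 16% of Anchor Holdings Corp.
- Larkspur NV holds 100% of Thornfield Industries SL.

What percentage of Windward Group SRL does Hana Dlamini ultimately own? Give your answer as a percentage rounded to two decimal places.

Hana reaches Windward along 4 paths.
Via Anchor: 55% × 22% = 12.1%.
Via Cinder → Anchor: 74% × 22% × 22% = 3.5816%.
Via Marlow → Anchor: 25% × 16% × 22% = 0.88%.
Via Marlow: 25% × 78% = 19.5%.
Total: 12.1% + 3.5816% + 0.88% + 19.5% = 36.0616%.
Rounded: 36.06%.

36.06%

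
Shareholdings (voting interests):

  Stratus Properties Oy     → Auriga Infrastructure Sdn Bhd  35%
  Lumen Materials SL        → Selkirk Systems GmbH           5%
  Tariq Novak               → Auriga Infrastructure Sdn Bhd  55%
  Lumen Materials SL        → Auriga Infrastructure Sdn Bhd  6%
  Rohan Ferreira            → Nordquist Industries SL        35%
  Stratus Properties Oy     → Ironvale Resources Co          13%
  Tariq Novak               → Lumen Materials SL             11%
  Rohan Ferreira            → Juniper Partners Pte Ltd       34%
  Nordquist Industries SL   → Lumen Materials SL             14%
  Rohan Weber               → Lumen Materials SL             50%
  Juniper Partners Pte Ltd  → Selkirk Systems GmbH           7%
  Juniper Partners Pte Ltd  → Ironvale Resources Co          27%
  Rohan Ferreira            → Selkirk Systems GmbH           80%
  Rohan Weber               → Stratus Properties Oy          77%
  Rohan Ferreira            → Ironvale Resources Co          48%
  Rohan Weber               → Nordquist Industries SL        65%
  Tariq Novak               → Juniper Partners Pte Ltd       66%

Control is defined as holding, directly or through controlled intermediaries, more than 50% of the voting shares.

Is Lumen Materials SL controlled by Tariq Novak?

Tariq holds 66% of Juniper, so Tariq controls Juniper.
Tariq holds 55% of Auriga, so Tariq controls Auriga.
In Lumen, Tariq's side holds only 11%, not > 50%.
So Tariq does not control Lumen.

No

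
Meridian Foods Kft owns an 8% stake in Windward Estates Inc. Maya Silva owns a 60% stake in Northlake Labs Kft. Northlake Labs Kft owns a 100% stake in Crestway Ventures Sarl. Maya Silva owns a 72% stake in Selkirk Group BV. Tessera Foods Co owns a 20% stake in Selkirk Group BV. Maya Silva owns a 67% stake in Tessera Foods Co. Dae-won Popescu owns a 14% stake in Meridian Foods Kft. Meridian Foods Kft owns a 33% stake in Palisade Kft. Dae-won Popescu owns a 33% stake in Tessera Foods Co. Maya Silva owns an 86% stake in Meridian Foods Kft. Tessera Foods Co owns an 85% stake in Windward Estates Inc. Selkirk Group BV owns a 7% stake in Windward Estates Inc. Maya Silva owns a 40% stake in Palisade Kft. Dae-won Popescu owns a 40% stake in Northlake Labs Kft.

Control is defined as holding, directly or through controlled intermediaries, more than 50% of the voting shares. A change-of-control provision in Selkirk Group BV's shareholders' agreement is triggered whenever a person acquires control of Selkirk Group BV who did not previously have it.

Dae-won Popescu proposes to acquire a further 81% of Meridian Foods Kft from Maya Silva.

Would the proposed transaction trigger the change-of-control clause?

No

The purchase adds only to Dae-won's holdings (Maya's stake shrinks), so Dae-won is the only person who could newly come to control Selkirk.
Dae-won's largest direct stake is 40% in Northlake, which does not meet the threshold, so Dae-won controls no company.
Neither Dae-won nor any entity Dae-won controls holds any voting interest in Selkirk.
So before the transaction, Dae-won does not control Selkirk.
After the purchase, Dae-won's direct stake in Meridian rises to 14% + 81% = 95%, and Maya's stake falls to 5%.
Dae-won holds 95% of Meridian, so Dae-won controls Meridian.
After the transaction, neither Dae-won nor any entity Dae-won controls holds a voting interest in Selkirk, so Dae-won still does not control it.
No new person acquires control, so the clause is not triggered.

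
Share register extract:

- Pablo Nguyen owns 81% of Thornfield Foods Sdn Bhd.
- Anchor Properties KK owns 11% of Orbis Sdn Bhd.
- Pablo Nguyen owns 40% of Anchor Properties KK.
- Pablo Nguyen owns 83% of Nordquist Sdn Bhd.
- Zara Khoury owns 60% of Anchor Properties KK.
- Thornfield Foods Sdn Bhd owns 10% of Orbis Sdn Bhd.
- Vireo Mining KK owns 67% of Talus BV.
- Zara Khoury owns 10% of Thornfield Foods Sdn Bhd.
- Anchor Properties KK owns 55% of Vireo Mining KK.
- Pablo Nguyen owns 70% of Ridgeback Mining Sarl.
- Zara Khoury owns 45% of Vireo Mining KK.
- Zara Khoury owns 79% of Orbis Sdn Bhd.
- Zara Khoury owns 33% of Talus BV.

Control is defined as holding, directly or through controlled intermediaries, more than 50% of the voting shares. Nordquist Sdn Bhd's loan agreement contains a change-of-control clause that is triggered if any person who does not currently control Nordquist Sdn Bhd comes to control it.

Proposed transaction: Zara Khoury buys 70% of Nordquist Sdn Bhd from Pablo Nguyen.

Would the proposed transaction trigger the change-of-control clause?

The purchase adds only to Zara's holdings (Pablo's stake shrinks), so Zara is the only person who could newly come to control Nordquist.
Zara holds 60% of Anchor, so Zara controls Anchor.
Anchor and Zara together hold 55% + 45% = 100% of Vireo, so Zara controls Vireo.
Zara and Anchor together hold 79% + 11% = 90% of Orbis, so Zara controls Orbis.
Zara and Vireo together hold 33% + 67% = 100% of Talus, so Zara controls Talus.
Neither Zara nor any entity Zara controls holds any voting interest in Nordquist.
So before the transaction, Zara does not control Nordquist.
After the purchase, Zara holds 70% of Nordquist directly, and Pablo's stake falls to 13%.
Zara holds 70% of Nordquist, so Zara controls Nordquist.
Zara did not control Nordquist before and does after, so the clause is triggered.

Yes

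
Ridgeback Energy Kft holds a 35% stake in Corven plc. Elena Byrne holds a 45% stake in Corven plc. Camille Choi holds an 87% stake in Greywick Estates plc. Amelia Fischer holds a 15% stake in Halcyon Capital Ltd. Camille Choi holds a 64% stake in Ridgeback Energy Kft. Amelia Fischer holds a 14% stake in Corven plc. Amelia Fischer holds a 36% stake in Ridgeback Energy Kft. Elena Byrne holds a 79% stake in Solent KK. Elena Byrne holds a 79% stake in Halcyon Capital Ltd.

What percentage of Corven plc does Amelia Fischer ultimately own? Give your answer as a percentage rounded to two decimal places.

Amelia reaches Corven along 2 paths.
Via Ridgeback: 36% × 35% = 12.6%.
Direct stake: 14% = 14%.
Total: 12.6% + 14% = 26.6%.
Rounded: 26.60%.

26.60%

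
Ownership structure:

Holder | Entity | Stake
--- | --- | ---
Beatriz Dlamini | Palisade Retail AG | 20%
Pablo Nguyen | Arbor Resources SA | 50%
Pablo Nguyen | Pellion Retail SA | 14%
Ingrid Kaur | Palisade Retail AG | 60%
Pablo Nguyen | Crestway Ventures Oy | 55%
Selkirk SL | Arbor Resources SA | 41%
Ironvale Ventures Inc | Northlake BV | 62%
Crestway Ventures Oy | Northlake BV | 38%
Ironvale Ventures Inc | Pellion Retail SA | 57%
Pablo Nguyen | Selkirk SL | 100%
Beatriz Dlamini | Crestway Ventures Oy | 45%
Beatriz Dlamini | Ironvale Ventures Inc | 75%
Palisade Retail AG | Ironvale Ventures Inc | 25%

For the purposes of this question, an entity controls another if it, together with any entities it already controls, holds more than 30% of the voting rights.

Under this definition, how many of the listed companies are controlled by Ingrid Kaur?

1

Ingrid holds 60% of Palisade, so Ingrid controls Palisade.
No other company's threshold is met.
Ingrid controls 1 company.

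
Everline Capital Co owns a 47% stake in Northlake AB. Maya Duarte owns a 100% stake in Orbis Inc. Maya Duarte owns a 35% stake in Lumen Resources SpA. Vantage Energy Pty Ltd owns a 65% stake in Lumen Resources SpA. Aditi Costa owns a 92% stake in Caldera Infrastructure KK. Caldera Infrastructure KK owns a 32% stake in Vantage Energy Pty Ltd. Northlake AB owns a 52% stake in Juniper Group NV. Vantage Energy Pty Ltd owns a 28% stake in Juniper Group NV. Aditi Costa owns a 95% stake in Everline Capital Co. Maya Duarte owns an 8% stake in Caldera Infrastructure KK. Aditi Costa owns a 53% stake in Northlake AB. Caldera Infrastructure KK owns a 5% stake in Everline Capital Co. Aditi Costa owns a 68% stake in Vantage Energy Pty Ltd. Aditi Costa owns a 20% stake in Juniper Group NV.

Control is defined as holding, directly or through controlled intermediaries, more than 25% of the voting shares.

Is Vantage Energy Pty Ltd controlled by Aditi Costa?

Yes

Aditi holds 92% of Caldera, so Aditi controls Caldera.
Caldera and Aditi together hold 32% + 68% = 100% of Vantage, so Aditi controls Vantage.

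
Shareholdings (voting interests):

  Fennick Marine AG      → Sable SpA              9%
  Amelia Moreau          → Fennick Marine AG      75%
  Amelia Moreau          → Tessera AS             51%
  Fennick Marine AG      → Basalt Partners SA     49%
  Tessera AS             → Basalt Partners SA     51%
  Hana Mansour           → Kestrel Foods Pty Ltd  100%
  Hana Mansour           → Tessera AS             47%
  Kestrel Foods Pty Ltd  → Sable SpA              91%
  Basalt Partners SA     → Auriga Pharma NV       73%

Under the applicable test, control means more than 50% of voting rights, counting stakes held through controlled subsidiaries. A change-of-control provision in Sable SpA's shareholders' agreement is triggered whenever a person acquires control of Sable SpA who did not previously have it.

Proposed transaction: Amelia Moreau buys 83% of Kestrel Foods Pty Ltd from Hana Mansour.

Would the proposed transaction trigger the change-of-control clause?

The purchase adds only to Amelia's holdings (Hana's stake shrinks), so Amelia is the only person who could newly come to control Sable.
Amelia holds 75% of Fennick, so Amelia controls Fennick.
Amelia holds 51% of Tessera, so Amelia controls Tessera.
Tessera and Fennick together hold 51% + 49% = 100% of Basalt, so Amelia controls Basalt.
Basalt holds 73% of Auriga, so Amelia controls Auriga.
In Sable, Amelia's side holds only 9%, not > 50%.
So before the transaction, Amelia does not control Sable.
After the purchase, Amelia holds 83% of Kestrel directly, and Hana's stake falls to 17%.
Amelia holds 83% of Kestrel, so Amelia controls Kestrel.
Kestrel and Fennick together hold 91% + 9% = 100% of Sable, so Amelia controls Sable.
Amelia did not control Sable before and does after, so the clause is triggered.

Yes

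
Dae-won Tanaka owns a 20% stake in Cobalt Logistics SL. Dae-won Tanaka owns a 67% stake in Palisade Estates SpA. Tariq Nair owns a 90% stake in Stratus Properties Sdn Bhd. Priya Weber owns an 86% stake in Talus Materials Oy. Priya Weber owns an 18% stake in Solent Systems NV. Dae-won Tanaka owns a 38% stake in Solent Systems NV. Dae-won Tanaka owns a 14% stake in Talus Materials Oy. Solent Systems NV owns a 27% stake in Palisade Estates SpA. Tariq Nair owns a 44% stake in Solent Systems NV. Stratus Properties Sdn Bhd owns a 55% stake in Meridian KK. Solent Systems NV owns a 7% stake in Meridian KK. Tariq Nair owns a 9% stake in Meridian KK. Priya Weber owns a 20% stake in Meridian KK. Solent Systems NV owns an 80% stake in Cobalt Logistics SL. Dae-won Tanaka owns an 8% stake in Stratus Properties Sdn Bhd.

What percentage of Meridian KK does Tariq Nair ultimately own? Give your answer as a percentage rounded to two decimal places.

Tariq reaches Meridian along 3 paths.
Direct stake: 9% = 9%.
Via Stratus: 90% × 55% = 49.5%.
Via Solent: 44% × 7% = 3.08%.
Total: 9% + 49.5% + 3.08% = 61.58%.

61.58%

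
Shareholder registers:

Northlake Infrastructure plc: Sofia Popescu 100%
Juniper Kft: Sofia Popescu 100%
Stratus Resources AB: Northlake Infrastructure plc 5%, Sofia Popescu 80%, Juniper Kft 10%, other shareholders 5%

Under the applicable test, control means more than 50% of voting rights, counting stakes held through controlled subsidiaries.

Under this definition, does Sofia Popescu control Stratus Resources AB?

Yes

Sofia holds 100% of Northlake, so Sofia controls Northlake.
Sofia holds 100% of Juniper, so Sofia controls Juniper.
Northlake and Sofia and Juniper together hold 5% + 80% + 10% = 95% of Stratus, so Sofia controls Stratus.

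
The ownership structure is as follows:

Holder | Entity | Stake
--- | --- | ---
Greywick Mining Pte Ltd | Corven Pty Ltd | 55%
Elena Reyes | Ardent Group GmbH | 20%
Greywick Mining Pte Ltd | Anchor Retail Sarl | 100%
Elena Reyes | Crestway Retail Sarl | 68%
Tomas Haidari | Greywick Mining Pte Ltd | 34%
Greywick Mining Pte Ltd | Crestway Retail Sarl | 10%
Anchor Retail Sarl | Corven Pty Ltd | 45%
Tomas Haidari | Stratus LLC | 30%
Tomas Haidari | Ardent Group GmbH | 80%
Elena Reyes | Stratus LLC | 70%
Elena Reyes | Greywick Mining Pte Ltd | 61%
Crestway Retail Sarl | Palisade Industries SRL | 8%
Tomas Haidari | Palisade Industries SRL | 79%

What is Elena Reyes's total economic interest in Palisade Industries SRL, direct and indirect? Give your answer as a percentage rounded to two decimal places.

Elena reaches Palisade along 2 paths.
Via Crestway: 68% × 8% = 5.44%.
Via Greywick → Crestway: 61% × 10% × 8% = 0.488%.
Total: 5.44% + 0.488% = 5.928%.
Rounded: 5.93%.

5.93%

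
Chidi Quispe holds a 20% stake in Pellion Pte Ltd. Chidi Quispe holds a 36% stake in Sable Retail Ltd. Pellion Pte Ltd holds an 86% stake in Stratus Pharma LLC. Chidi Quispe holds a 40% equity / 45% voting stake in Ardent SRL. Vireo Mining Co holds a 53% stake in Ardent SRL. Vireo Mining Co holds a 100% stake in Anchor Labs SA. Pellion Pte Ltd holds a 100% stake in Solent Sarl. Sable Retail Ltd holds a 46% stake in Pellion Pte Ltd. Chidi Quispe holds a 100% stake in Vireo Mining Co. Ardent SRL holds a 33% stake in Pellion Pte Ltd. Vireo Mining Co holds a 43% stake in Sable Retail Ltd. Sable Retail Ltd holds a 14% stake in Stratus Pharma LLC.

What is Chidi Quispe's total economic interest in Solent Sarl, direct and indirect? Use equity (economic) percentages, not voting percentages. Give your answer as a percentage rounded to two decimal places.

87.03%

Chidi reaches Solent along 5 paths.
Via Pellion: 20% × 100% = 20%.
Via Vireo → Sable → Pellion: 100% × 43% × 46% × 100% = 19.78%.
Via Sable → Pellion: 36% × 46% × 100% = 16.56%.
Via Vireo → Ardent → Pellion: 100% × 53% × 33% × 100% = 17.49%.
Via Ardent → Pellion: 40% × 33% × 100% = 13.2%.
Total: 20% + 19.78% + 16.56% + 17.49% + 13.2% = 87.03%.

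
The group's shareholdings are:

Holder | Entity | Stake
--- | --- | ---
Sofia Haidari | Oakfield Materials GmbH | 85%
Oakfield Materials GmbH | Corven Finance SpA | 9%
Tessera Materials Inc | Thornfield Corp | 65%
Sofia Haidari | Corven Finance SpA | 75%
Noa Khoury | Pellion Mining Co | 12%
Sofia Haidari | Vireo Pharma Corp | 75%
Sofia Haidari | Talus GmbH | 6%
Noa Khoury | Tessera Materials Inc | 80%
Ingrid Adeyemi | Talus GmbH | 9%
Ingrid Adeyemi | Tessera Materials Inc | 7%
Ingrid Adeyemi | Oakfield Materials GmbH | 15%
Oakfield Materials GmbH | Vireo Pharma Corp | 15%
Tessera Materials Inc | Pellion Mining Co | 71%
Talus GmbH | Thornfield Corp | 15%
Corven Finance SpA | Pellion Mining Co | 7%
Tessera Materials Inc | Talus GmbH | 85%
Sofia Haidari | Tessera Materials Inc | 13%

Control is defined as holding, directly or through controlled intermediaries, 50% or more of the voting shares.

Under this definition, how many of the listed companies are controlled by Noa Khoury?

4

Noa holds 80% of Tessera, so Noa controls Tessera.
Tessera holds 85% of Talus, so Noa controls Talus.
Talus and Tessera together hold 15% + 65% = 80% of Thornfield, so Noa controls Thornfield.
Noa and Tessera together hold 12% + 71% = 83% of Pellion, so Noa controls Pellion.
No other company's threshold is met.
Noa controls 4 companies.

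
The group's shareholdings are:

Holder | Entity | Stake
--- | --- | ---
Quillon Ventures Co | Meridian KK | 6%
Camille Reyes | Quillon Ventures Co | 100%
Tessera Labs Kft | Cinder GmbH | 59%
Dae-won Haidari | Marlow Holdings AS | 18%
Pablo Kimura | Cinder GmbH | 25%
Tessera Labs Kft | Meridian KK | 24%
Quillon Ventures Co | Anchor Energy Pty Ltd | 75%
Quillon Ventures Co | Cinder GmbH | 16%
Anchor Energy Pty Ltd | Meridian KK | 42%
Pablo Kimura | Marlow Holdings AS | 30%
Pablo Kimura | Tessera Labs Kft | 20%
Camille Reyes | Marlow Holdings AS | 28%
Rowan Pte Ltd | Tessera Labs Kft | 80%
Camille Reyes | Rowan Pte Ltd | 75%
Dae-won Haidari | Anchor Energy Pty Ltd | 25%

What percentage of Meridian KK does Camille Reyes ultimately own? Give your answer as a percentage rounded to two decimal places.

51.90%

Camille reaches Meridian along 3 paths.
Via Quillon → Anchor: 100% × 75% × 42% = 31.5%.
Via Quillon: 100% × 6% = 6%.
Via Rowan → Tessera: 75% × 80% × 24% = 14.4%.
Total: 31.5% + 6% + 14.4% = 51.9%.
Rounded: 51.90%.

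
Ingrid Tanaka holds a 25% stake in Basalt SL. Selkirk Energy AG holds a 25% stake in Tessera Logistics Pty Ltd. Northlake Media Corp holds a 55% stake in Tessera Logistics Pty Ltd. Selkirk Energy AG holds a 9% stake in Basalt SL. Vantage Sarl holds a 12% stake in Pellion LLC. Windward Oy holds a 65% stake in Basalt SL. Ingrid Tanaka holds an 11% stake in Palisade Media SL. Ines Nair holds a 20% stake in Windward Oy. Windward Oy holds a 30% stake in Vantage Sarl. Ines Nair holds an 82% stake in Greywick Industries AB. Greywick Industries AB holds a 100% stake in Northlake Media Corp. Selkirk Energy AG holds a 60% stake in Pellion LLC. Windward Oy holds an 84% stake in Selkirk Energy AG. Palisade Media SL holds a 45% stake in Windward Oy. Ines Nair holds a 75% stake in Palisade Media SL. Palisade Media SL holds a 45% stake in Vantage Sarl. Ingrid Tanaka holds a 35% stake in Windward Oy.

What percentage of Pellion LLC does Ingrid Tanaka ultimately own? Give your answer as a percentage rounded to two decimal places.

Ingrid reaches Pellion along 5 paths.
Via Palisade → Vantage: 11% × 45% × 12% = 0.594%.
Via Windward → Vantage: 35% × 30% × 12% = 1.26%.
Via Palisade → Windward → Vantage: 11% × 45% × 30% × 12% = 0.1782%.
Via Windward → Selkirk: 35% × 84% × 60% = 17.64%.
Via Palisade → Windward → Selkirk: 11% × 45% × 84% × 60% = 2.4948%.
Total: 0.594% + 1.26% + 0.1782% + 17.64% + 2.4948% = 22.167%.
Rounded: 22.17%.

22.17%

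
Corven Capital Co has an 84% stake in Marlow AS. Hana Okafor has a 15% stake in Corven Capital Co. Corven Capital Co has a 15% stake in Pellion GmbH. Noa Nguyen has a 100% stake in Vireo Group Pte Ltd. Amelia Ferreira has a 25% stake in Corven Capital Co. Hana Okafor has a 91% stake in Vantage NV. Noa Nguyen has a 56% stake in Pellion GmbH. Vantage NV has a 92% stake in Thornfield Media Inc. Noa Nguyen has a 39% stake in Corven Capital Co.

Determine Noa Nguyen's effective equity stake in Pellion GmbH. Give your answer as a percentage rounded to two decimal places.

61.85%

Noa reaches Pellion along 2 paths.
Direct stake: 56% = 56%.
Via Corven: 39% × 15% = 5.85%.
Total: 56% + 5.85% = 61.85%.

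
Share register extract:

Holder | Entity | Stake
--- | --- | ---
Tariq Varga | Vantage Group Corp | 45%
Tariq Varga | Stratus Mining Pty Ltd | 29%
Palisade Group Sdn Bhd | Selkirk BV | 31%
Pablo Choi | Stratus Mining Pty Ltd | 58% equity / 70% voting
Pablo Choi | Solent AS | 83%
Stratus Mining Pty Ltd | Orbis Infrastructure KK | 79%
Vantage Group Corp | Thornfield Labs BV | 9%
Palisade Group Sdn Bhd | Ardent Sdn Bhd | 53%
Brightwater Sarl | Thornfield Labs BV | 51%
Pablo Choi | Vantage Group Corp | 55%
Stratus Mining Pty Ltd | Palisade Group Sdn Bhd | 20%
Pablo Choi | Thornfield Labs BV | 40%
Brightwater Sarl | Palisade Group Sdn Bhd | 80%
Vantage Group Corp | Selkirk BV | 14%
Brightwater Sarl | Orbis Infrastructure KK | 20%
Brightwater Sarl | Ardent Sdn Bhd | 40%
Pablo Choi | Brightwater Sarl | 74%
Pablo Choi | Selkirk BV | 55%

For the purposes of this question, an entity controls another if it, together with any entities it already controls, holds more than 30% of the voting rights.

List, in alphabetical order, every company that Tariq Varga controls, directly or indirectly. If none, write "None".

Tariq holds 45% of Vantage, so Tariq controls Vantage.
No other company's threshold is met.

Vantage Group Corp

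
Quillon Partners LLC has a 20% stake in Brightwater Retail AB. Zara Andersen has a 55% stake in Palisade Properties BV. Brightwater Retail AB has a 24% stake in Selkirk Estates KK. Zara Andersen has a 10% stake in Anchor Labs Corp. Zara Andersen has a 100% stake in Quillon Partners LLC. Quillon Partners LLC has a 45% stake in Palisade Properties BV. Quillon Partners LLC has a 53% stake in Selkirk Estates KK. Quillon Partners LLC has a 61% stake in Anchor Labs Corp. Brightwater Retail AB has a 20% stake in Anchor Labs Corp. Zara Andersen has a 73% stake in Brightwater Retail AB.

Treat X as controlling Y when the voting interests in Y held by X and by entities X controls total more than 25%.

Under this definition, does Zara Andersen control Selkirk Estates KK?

Zara holds 100% of Quillon, so Zara controls Quillon.
Zara and Quillon together hold 73% + 20% = 93% of Brightwater, so Zara controls Brightwater.
Quillon and Brightwater together hold 53% + 24% = 77% of Selkirk, so Zara controls Selkirk.

Yes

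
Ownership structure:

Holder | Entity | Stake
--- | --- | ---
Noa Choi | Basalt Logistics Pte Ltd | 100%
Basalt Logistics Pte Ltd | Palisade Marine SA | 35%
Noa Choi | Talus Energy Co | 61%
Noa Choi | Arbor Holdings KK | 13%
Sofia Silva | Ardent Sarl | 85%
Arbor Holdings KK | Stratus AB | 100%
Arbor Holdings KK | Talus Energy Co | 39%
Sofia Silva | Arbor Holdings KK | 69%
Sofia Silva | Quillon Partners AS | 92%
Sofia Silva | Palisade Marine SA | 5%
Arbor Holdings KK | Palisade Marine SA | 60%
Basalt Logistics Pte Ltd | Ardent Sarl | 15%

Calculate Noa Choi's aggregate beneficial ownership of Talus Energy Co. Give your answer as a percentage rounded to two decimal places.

Noa reaches Talus along 2 paths.
Via Arbor: 13% × 39% = 5.07%.
Direct stake: 61% = 61%.
Total: 5.07% + 61% = 66.07%.

66.07%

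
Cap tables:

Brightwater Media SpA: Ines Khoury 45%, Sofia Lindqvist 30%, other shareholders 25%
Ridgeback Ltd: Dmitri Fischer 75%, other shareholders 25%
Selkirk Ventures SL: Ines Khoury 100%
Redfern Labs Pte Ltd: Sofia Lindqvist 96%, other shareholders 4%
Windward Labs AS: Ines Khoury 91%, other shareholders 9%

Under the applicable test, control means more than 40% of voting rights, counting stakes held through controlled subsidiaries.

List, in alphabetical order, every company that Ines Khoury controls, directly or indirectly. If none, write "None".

Brightwater Media SpA, Selkirk Ventures SL, Windward Labs AS

Ines holds 45% of Brightwater, so Ines controls Brightwater.
Ines holds 100% of Selkirk, so Ines controls Selkirk.
Ines holds 91% of Windward, so Ines controls Windward.
No other company's threshold is met.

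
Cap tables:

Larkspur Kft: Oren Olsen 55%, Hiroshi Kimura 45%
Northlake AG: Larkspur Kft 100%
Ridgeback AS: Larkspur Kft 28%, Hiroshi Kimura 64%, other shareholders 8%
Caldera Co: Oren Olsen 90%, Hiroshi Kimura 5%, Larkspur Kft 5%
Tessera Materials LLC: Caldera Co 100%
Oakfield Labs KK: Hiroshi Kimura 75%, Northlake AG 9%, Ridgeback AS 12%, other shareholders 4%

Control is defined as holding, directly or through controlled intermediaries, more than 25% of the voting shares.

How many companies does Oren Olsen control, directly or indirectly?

Oren holds 55% of Larkspur, so Oren controls Larkspur.
Larkspur holds 100% of Northlake, so Oren controls Northlake.
Larkspur holds 28% of Ridgeback, so Oren controls Ridgeback.
Oren and Larkspur together hold 90% + 5% = 95% of Caldera, so Oren controls Caldera.
Caldera holds 100% of Tessera, so Oren controls Tessera.
No other company's threshold is met.
Oren controls 5 companies.

5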